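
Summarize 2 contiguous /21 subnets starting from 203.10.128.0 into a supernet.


Original prefix: /21
Number of subnets: 2 = 2^1
New prefix = 21 - 1 = 20
Supernet: 203.10.128.0/20


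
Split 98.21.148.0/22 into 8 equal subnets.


New prefix = 22 + 3 = 25
Each subnet has 128 addresses
  98.21.148.0/25
  98.21.148.128/25
  98.21.149.0/25
  98.21.149.128/25
  98.21.150.0/25
  98.21.150.128/25
  98.21.151.0/25
  98.21.151.128/25
Subnets: 98.21.148.0/25, 98.21.148.128/25, 98.21.149.0/25, 98.21.149.128/25, 98.21.150.0/25, 98.21.150.128/25, 98.21.151.0/25, 98.21.151.128/25


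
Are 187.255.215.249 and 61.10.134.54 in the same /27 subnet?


Mask: 255.255.255.224
187.255.215.249 AND mask = 187.255.215.224
61.10.134.54 AND mask = 61.10.134.32
No, different subnets (187.255.215.224 vs 61.10.134.32)


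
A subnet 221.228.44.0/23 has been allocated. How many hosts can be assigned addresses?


Host bits = 32 - 23 = 9
Total addresses = 2^9 = 512
Usable = total - 2 (network and broadcast)
Usable hosts: 510


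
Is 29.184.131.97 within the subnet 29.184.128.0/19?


Subnet network: 29.184.128.0
Test IP AND mask: 29.184.128.0
Yes, 29.184.131.97 is in 29.184.128.0/19


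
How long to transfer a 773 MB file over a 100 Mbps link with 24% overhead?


Effective throughput = 100 * (1 - 24/100) = 76 Mbps
File size in Mb = 773 * 8 = 6184 Mb
Time = 6184 / 76
Time = 81.3684 seconds


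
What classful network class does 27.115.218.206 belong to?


First octet: 27
Binary: 00011011
0xxxxxxx -> Class A (1-126)
Class A, default mask 255.0.0.0 (/8)


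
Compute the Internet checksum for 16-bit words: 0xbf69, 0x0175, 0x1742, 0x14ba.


Sum all words (with carry folding):
+ 0xbf69 = 0xbf69
+ 0x0175 = 0xc0de
+ 0x1742 = 0xd820
+ 0x14ba = 0xecda
One's complement: ~0xecda
Checksum = 0x1325


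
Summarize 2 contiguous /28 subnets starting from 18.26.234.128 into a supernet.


Original prefix: /28
Number of subnets: 2 = 2^1
New prefix = 28 - 1 = 27
Supernet: 18.26.234.128/27


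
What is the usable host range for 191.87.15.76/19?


Network: 191.87.0.0
Broadcast: 191.87.31.255
First usable = network + 1
Last usable = broadcast - 1
Range: 191.87.0.1 to 191.87.31.254


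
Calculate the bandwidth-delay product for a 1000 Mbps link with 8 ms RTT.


BDP = bandwidth * RTT
= 1000 Mbps * 8 ms
= 1000 * 1e6 * 8 / 1000 bits
= 8000000 bits
= 1000000 bytes
= 976.5625 KB
BDP = 8000000 bits (1000000 bytes)


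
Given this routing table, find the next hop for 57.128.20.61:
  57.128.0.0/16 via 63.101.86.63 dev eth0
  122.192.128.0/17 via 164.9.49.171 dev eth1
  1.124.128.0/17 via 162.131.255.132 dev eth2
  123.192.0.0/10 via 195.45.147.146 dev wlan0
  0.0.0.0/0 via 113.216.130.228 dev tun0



Longest prefix match for 57.128.20.61:
  /16 57.128.0.0: MATCH
  /17 122.192.128.0: no
  /17 1.124.128.0: no
  /10 123.192.0.0: no
  /0 0.0.0.0: MATCH
Selected: next-hop 63.101.86.63 via eth0 (matched /16)


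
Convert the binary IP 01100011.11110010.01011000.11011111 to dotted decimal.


01100011 = 99
11110010 = 242
01011000 = 88
11011111 = 223
IP: 99.242.88.223


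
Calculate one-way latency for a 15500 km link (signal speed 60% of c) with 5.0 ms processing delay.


Speed = 0.6 * 3e5 km/s = 180000 km/s
Propagation delay = 15500 / 180000 = 0.0861 s = 86.1111 ms
Processing delay = 5.0 ms
Total one-way latency = 91.1111 ms


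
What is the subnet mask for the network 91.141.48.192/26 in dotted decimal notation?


/26 means 26 network bits, 6 host bits
Binary: 11111111111111111111111111000000
Mask: 255.255.255.192


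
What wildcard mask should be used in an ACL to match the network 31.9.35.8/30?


Subnet mask: 255.255.255.252
Wildcard = 255.255.255.255 - subnet mask
255 - 255 = 0
255 - 255 = 0
255 - 255 = 0
255 - 252 = 3
Wildcard: 0.0.0.3


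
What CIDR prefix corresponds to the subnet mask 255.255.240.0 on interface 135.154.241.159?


Binary: 11111111.11111111.11110000.00000000
Count leading 1s
Prefix: /20


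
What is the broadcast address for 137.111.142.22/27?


Network: 137.111.142.0/27
Host bits = 5
Set all host bits to 1:
Broadcast: 137.111.142.31


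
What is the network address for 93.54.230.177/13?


IP:   01011101.00110110.11100110.10110001
Mask: 11111111.11111000.00000000.00000000
AND operation:
Net:  01011101.00110000.00000000.00000000
Network: 93.48.0.0/13


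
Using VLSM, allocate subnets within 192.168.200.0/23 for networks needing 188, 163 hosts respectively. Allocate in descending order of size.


188 hosts -> /24 (254 usable): 192.168.200.0/24
163 hosts -> /24 (254 usable): 192.168.201.0/24
Allocation: 192.168.200.0/24 (188 hosts, 254 usable); 192.168.201.0/24 (163 hosts, 254 usable)


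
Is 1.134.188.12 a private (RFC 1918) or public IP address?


RFC 1918 private ranges:
  10.0.0.0/8 (10.0.0.0 - 10.255.255.255)
  172.16.0.0/12 (172.16.0.0 - 172.31.255.255)
  192.168.0.0/16 (192.168.0.0 - 192.168.255.255)
Public (not in any RFC 1918 range)


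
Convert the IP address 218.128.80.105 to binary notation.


218 = 11011010
128 = 10000000
80 = 01010000
105 = 01101001
Binary: 11011010.10000000.01010000.01101001


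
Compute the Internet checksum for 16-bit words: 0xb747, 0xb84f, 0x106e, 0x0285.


Sum all words (with carry folding):
+ 0xb747 = 0xb747
+ 0xb84f = 0x6f97
+ 0x106e = 0x8005
+ 0x0285 = 0x828a
One's complement: ~0x828a
Checksum = 0x7d75


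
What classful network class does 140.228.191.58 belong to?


First octet: 140
Binary: 10001100
10xxxxxx -> Class B (128-191)
Class B, default mask 255.255.0.0 (/16)


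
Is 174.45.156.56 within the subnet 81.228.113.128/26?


Subnet network: 81.228.113.128
Test IP AND mask: 174.45.156.0
No, 174.45.156.56 is not in 81.228.113.128/26


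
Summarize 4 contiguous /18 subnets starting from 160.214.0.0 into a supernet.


Original prefix: /18
Number of subnets: 4 = 2^2
New prefix = 18 - 2 = 16
Supernet: 160.214.0.0/16


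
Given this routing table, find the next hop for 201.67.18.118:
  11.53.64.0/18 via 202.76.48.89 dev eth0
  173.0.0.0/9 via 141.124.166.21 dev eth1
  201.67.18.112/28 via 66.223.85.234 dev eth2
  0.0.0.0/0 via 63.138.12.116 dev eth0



Longest prefix match for 201.67.18.118:
  /18 11.53.64.0: no
  /9 173.0.0.0: no
  /28 201.67.18.112: MATCH
  /0 0.0.0.0: MATCH
Selected: next-hop 66.223.85.234 via eth2 (matched /28)


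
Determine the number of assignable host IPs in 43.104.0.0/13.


Host bits = 32 - 13 = 19
Total addresses = 2^19 = 524288
Usable = total - 2 (network and broadcast)
Usable hosts: 524286


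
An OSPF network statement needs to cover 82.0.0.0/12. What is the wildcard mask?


Subnet mask: 255.240.0.0
Wildcard = 255.255.255.255 - subnet mask
255 - 255 = 0
255 - 240 = 15
255 - 0 = 255
255 - 0 = 255
Wildcard: 0.15.255.255


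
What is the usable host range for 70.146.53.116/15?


Network: 70.146.0.0
Broadcast: 70.147.255.255
First usable = network + 1
Last usable = broadcast - 1
Range: 70.146.0.1 to 70.147.255.254


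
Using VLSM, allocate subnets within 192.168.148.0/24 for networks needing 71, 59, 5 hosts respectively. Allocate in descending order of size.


71 hosts -> /25 (126 usable): 192.168.148.0/25
59 hosts -> /26 (62 usable): 192.168.148.128/26
5 hosts -> /29 (6 usable): 192.168.148.192/29
Allocation: 192.168.148.0/25 (71 hosts, 126 usable); 192.168.148.128/26 (59 hosts, 62 usable); 192.168.148.192/29 (5 hosts, 6 usable)


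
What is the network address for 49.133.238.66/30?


IP:   00110001.10000101.11101110.01000010
Mask: 11111111.11111111.11111111.11111100
AND operation:
Net:  00110001.10000101.11101110.01000000
Network: 49.133.238.64/30


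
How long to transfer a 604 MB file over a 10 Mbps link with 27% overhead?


Effective throughput = 10 * (1 - 27/100) = 7.3 Mbps
File size in Mb = 604 * 8 = 4832 Mb
Time = 4832 / 7.3
Time = 661.9178 seconds


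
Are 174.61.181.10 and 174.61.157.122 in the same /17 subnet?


Mask: 255.255.128.0
174.61.181.10 AND mask = 174.61.128.0
174.61.157.122 AND mask = 174.61.128.0
Yes, same subnet (174.61.128.0)


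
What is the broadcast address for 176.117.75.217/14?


Network: 176.116.0.0/14
Host bits = 18
Set all host bits to 1:
Broadcast: 176.119.255.255


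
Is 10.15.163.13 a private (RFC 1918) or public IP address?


RFC 1918 private ranges:
  10.0.0.0/8 (10.0.0.0 - 10.255.255.255)
  172.16.0.0/12 (172.16.0.0 - 172.31.255.255)
  192.168.0.0/16 (192.168.0.0 - 192.168.255.255)
Private (in 10.0.0.0/8)


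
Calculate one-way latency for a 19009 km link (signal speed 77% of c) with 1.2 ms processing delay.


Speed = 0.77 * 3e5 km/s = 231000 km/s
Propagation delay = 19009 / 231000 = 0.0823 s = 82.29 ms
Processing delay = 1.2 ms
Total one-way latency = 83.49 ms


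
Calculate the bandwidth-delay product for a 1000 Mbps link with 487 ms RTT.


BDP = bandwidth * RTT
= 1000 Mbps * 487 ms
= 1000 * 1e6 * 487 / 1000 bits
= 487000000 bits
= 60875000 bytes
= 59448.2422 KB
BDP = 487000000 bits (60875000 bytes)


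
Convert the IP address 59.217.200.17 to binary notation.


59 = 00111011
217 = 11011001
200 = 11001000
17 = 00010001
Binary: 00111011.11011001.11001000.00010001


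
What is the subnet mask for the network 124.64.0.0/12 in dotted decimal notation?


/12 means 12 network bits, 20 host bits
Binary: 11111111111100000000000000000000
Mask: 255.240.0.0


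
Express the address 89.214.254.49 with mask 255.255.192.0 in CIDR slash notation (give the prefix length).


Binary: 11111111.11111111.11000000.00000000
Count leading 1s
Prefix: /18


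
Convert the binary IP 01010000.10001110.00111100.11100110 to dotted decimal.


01010000 = 80
10001110 = 142
00111100 = 60
11100110 = 230
IP: 80.142.60.230


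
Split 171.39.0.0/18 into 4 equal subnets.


New prefix = 18 + 2 = 20
Each subnet has 4096 addresses
  171.39.0.0/20
  171.39.16.0/20
  171.39.32.0/20
  171.39.48.0/20
Subnets: 171.39.0.0/20, 171.39.16.0/20, 171.39.32.0/20, 171.39.48.0/20


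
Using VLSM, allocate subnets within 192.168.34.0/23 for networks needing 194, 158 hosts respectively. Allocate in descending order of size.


194 hosts -> /24 (254 usable): 192.168.34.0/24
158 hosts -> /24 (254 usable): 192.168.35.0/24
Allocation: 192.168.34.0/24 (194 hosts, 254 usable); 192.168.35.0/24 (158 hosts, 254 usable)


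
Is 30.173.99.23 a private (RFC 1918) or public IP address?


RFC 1918 private ranges:
  10.0.0.0/8 (10.0.0.0 - 10.255.255.255)
  172.16.0.0/12 (172.16.0.0 - 172.31.255.255)
  192.168.0.0/16 (192.168.0.0 - 192.168.255.255)
Public (not in any RFC 1918 range)


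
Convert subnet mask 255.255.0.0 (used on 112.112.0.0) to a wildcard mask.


Subnet mask: 255.255.0.0
Wildcard = 255.255.255.255 - subnet mask
255 - 255 = 0
255 - 255 = 0
255 - 0 = 255
255 - 0 = 255
Wildcard: 0.0.255.255


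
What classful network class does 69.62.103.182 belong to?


First octet: 69
Binary: 01000101
0xxxxxxx -> Class A (1-126)
Class A, default mask 255.0.0.0 (/8)


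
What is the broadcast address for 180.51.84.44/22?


Network: 180.51.84.0/22
Host bits = 10
Set all host bits to 1:
Broadcast: 180.51.87.255


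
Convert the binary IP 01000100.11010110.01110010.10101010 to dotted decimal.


01000100 = 68
11010110 = 214
01110010 = 114
10101010 = 170
IP: 68.214.114.170


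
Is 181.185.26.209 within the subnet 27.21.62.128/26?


Subnet network: 27.21.62.128
Test IP AND mask: 181.185.26.192
No, 181.185.26.209 is not in 27.21.62.128/26


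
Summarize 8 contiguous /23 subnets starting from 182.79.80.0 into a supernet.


Original prefix: /23
Number of subnets: 8 = 2^3
New prefix = 23 - 3 = 20
Supernet: 182.79.80.0/20


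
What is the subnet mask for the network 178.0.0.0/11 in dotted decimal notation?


/11 means 11 network bits, 21 host bits
Binary: 11111111111000000000000000000000
Mask: 255.224.0.0


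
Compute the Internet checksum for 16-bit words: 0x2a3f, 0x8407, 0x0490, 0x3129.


Sum all words (with carry folding):
+ 0x2a3f = 0x2a3f
+ 0x8407 = 0xae46
+ 0x0490 = 0xb2d6
+ 0x3129 = 0xe3ff
One's complement: ~0xe3ff
Checksum = 0x1c00


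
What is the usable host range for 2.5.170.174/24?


Network: 2.5.170.0
Broadcast: 2.5.170.255
First usable = network + 1
Last usable = broadcast - 1
Range: 2.5.170.1 to 2.5.170.254


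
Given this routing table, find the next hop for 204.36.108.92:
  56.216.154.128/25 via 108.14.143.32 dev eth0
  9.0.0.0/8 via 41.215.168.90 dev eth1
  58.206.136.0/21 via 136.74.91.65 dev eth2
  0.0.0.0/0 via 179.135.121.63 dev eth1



Longest prefix match for 204.36.108.92:
  /25 56.216.154.128: no
  /8 9.0.0.0: no
  /21 58.206.136.0: no
  /0 0.0.0.0: MATCH
Selected: next-hop 179.135.121.63 via eth1 (matched /0)


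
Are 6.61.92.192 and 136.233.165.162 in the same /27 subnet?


Mask: 255.255.255.224
6.61.92.192 AND mask = 6.61.92.192
136.233.165.162 AND mask = 136.233.165.160
No, different subnets (6.61.92.192 vs 136.233.165.160)


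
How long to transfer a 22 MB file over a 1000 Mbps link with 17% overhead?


Effective throughput = 1000 * (1 - 17/100) = 830 Mbps
File size in Mb = 22 * 8 = 176 Mb
Time = 176 / 830
Time = 0.212 seconds


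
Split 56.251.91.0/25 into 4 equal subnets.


New prefix = 25 + 2 = 27
Each subnet has 32 addresses
  56.251.91.0/27
  56.251.91.32/27
  56.251.91.64/27
  56.251.91.96/27
Subnets: 56.251.91.0/27, 56.251.91.32/27, 56.251.91.64/27, 56.251.91.96/27


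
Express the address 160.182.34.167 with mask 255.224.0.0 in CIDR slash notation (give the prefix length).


Binary: 11111111.11100000.00000000.00000000
Count leading 1s
Prefix: /11


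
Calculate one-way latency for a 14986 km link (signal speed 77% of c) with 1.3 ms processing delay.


Speed = 0.77 * 3e5 km/s = 231000 km/s
Propagation delay = 14986 / 231000 = 0.0649 s = 64.8745 ms
Processing delay = 1.3 ms
Total one-way latency = 66.1745 ms


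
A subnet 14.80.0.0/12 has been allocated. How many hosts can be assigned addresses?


Host bits = 32 - 12 = 20
Total addresses = 2^20 = 1048576
Usable = total - 2 (network and broadcast)
Usable hosts: 1048574


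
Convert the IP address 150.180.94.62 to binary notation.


150 = 10010110
180 = 10110100
94 = 01011110
62 = 00111110
Binary: 10010110.10110100.01011110.00111110


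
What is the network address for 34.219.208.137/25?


IP:   00100010.11011011.11010000.10001001
Mask: 11111111.11111111.11111111.10000000
AND operation:
Net:  00100010.11011011.11010000.10000000
Network: 34.219.208.128/25


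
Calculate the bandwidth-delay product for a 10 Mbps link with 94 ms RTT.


BDP = bandwidth * RTT
= 10 Mbps * 94 ms
= 10 * 1e6 * 94 / 1000 bits
= 940000 bits
= 117500 bytes
= 114.7461 KB
BDP = 940000 bits (117500 bytes)


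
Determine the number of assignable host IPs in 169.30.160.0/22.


Host bits = 32 - 22 = 10
Total addresses = 2^10 = 1024
Usable = total - 2 (network and broadcast)
Usable hosts: 1022


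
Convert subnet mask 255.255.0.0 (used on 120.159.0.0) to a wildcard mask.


Subnet mask: 255.255.0.0
Wildcard = 255.255.255.255 - subnet mask
255 - 255 = 0
255 - 255 = 0
255 - 0 = 255
255 - 0 = 255
Wildcard: 0.0.255.255


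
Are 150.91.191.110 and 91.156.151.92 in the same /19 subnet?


Mask: 255.255.224.0
150.91.191.110 AND mask = 150.91.160.0
91.156.151.92 AND mask = 91.156.128.0
No, different subnets (150.91.160.0 vs 91.156.128.0)


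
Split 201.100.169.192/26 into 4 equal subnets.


New prefix = 26 + 2 = 28
Each subnet has 16 addresses
  201.100.169.192/28
  201.100.169.208/28
  201.100.169.224/28
  201.100.169.240/28
Subnets: 201.100.169.192/28, 201.100.169.208/28, 201.100.169.224/28, 201.100.169.240/28


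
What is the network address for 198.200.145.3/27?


IP:   11000110.11001000.10010001.00000011
Mask: 11111111.11111111.11111111.11100000
AND operation:
Net:  11000110.11001000.10010001.00000000
Network: 198.200.145.0/27


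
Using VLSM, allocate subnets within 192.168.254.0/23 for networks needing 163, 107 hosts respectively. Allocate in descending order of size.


163 hosts -> /24 (254 usable): 192.168.254.0/24
107 hosts -> /25 (126 usable): 192.168.255.0/25
Allocation: 192.168.254.0/24 (163 hosts, 254 usable); 192.168.255.0/25 (107 hosts, 126 usable)


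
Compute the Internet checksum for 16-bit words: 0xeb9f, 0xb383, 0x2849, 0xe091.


Sum all words (with carry folding):
+ 0xeb9f = 0xeb9f
+ 0xb383 = 0x9f23
+ 0x2849 = 0xc76c
+ 0xe091 = 0xa7fe
One's complement: ~0xa7fe
Checksum = 0x5801


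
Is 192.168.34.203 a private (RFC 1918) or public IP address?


RFC 1918 private ranges:
  10.0.0.0/8 (10.0.0.0 - 10.255.255.255)
  172.16.0.0/12 (172.16.0.0 - 172.31.255.255)
  192.168.0.0/16 (192.168.0.0 - 192.168.255.255)
Private (in 192.168.0.0/16)


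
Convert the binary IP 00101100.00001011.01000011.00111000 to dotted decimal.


00101100 = 44
00001011 = 11
01000011 = 67
00111000 = 56
IP: 44.11.67.56


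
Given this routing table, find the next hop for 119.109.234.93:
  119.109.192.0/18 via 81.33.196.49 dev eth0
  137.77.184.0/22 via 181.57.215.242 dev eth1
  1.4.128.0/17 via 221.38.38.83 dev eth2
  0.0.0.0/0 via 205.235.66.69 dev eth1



Longest prefix match for 119.109.234.93:
  /18 119.109.192.0: MATCH
  /22 137.77.184.0: no
  /17 1.4.128.0: no
  /0 0.0.0.0: MATCH
Selected: next-hop 81.33.196.49 via eth0 (matched /18)


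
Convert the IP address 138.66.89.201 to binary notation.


138 = 10001010
66 = 01000010
89 = 01011001
201 = 11001001
Binary: 10001010.01000010.01011001.11001001


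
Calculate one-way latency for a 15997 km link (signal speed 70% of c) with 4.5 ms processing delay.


Speed = 0.7 * 3e5 km/s = 210000 km/s
Propagation delay = 15997 / 210000 = 0.0762 s = 76.1762 ms
Processing delay = 4.5 ms
Total one-way latency = 80.6762 ms


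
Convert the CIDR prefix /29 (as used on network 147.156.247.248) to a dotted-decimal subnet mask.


/29 means 29 network bits, 3 host bits
Binary: 11111111111111111111111111111000
Mask: 255.255.255.248


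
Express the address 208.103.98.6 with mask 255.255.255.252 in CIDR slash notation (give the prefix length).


Binary: 11111111.11111111.11111111.11111100
Count leading 1s
Prefix: /30


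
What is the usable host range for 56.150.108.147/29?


Network: 56.150.108.144
Broadcast: 56.150.108.151
First usable = network + 1
Last usable = broadcast - 1
Range: 56.150.108.145 to 56.150.108.150


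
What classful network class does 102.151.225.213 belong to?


First octet: 102
Binary: 01100110
0xxxxxxx -> Class A (1-126)
Class A, default mask 255.0.0.0 (/8)


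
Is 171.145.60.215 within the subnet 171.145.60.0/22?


Subnet network: 171.145.60.0
Test IP AND mask: 171.145.60.0
Yes, 171.145.60.215 is in 171.145.60.0/22


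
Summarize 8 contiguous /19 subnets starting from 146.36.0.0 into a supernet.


Original prefix: /19
Number of subnets: 8 = 2^3
New prefix = 19 - 3 = 16
Supernet: 146.36.0.0/16


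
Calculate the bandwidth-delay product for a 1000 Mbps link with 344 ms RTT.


BDP = bandwidth * RTT
= 1000 Mbps * 344 ms
= 1000 * 1e6 * 344 / 1000 bits
= 344000000 bits
= 43000000 bytes
= 41992.1875 KB
BDP = 344000000 bits (43000000 bytes)


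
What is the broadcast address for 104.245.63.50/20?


Network: 104.245.48.0/20
Host bits = 12
Set all host bits to 1:
Broadcast: 104.245.63.255


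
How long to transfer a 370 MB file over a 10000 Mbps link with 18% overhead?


Effective throughput = 10000 * (1 - 18/100) = 8200 Mbps
File size in Mb = 370 * 8 = 2960 Mb
Time = 2960 / 8200
Time = 0.361 seconds


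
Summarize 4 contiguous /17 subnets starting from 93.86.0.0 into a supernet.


Original prefix: /17
Number of subnets: 4 = 2^2
New prefix = 17 - 2 = 15
Supernet: 93.86.0.0/15


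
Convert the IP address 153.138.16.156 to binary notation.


153 = 10011001
138 = 10001010
16 = 00010000
156 = 10011100
Binary: 10011001.10001010.00010000.10011100


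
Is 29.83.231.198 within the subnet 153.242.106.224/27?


Subnet network: 153.242.106.224
Test IP AND mask: 29.83.231.192
No, 29.83.231.198 is not in 153.242.106.224/27


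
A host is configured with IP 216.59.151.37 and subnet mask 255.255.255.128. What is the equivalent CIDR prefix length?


Binary: 11111111.11111111.11111111.10000000
Count leading 1s
Prefix: /25


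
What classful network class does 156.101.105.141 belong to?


First octet: 156
Binary: 10011100
10xxxxxx -> Class B (128-191)
Class B, default mask 255.255.0.0 (/16)


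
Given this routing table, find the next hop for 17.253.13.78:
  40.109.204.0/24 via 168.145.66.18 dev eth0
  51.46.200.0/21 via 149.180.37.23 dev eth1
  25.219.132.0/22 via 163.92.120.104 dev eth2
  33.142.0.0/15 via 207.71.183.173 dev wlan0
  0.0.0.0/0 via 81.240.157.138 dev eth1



Longest prefix match for 17.253.13.78:
  /24 40.109.204.0: no
  /21 51.46.200.0: no
  /22 25.219.132.0: no
  /15 33.142.0.0: no
  /0 0.0.0.0: MATCH
Selected: next-hop 81.240.157.138 via eth1 (matched /0)


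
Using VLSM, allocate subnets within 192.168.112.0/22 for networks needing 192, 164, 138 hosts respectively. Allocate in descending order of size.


192 hosts -> /24 (254 usable): 192.168.112.0/24
164 hosts -> /24 (254 usable): 192.168.113.0/24
138 hosts -> /24 (254 usable): 192.168.114.0/24
Allocation: 192.168.112.0/24 (192 hosts, 254 usable); 192.168.113.0/24 (164 hosts, 254 usable); 192.168.114.0/24 (138 hosts, 254 usable)


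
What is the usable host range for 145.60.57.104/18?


Network: 145.60.0.0
Broadcast: 145.60.63.255
First usable = network + 1
Last usable = broadcast - 1
Range: 145.60.0.1 to 145.60.63.254


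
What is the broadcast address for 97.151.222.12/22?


Network: 97.151.220.0/22
Host bits = 10
Set all host bits to 1:
Broadcast: 97.151.223.255


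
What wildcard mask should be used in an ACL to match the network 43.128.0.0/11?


Subnet mask: 255.224.0.0
Wildcard = 255.255.255.255 - subnet mask
255 - 255 = 0
255 - 224 = 31
255 - 0 = 255
255 - 0 = 255
Wildcard: 0.31.255.255


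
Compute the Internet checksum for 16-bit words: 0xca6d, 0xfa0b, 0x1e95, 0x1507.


Sum all words (with carry folding):
+ 0xca6d = 0xca6d
+ 0xfa0b = 0xc479
+ 0x1e95 = 0xe30e
+ 0x1507 = 0xf815
One's complement: ~0xf815
Checksum = 0x07ea


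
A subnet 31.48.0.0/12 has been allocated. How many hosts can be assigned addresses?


Host bits = 32 - 12 = 20
Total addresses = 2^20 = 1048576
Usable = total - 2 (network and broadcast)
Usable hosts: 1048574


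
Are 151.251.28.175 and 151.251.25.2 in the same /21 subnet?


Mask: 255.255.248.0
151.251.28.175 AND mask = 151.251.24.0
151.251.25.2 AND mask = 151.251.24.0
Yes, same subnet (151.251.24.0)


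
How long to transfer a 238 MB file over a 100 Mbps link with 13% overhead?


Effective throughput = 100 * (1 - 13/100) = 87 Mbps
File size in Mb = 238 * 8 = 1904 Mb
Time = 1904 / 87
Time = 21.8851 seconds


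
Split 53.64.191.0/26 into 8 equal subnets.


New prefix = 26 + 3 = 29
Each subnet has 8 addresses
  53.64.191.0/29
  53.64.191.8/29
  53.64.191.16/29
  53.64.191.24/29
  53.64.191.32/29
  53.64.191.40/29
  53.64.191.48/29
  53.64.191.56/29
Subnets: 53.64.191.0/29, 53.64.191.8/29, 53.64.191.16/29, 53.64.191.24/29, 53.64.191.32/29, 53.64.191.40/29, 53.64.191.48/29, 53.64.191.56/29


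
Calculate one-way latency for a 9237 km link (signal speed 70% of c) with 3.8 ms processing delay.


Speed = 0.7 * 3e5 km/s = 210000 km/s
Propagation delay = 9237 / 210000 = 0.044 s = 43.9857 ms
Processing delay = 3.8 ms
Total one-way latency = 47.7857 ms


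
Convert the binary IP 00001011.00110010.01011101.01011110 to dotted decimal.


00001011 = 11
00110010 = 50
01011101 = 93
01011110 = 94
IP: 11.50.93.94


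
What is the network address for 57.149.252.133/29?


IP:   00111001.10010101.11111100.10000101
Mask: 11111111.11111111.11111111.11111000
AND operation:
Net:  00111001.10010101.11111100.10000000
Network: 57.149.252.128/29


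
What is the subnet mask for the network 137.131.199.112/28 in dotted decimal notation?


/28 means 28 network bits, 4 host bits
Binary: 11111111111111111111111111110000
Mask: 255.255.255.240


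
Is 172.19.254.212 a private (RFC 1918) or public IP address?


RFC 1918 private ranges:
  10.0.0.0/8 (10.0.0.0 - 10.255.255.255)
  172.16.0.0/12 (172.16.0.0 - 172.31.255.255)
  192.168.0.0/16 (192.168.0.0 - 192.168.255.255)
Private (in 172.16.0.0/12)


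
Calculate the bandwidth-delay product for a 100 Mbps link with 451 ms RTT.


BDP = bandwidth * RTT
= 100 Mbps * 451 ms
= 100 * 1e6 * 451 / 1000 bits
= 45100000 bits
= 5637500 bytes
= 5505.3711 KB
BDP = 45100000 bits (5637500 bytes)


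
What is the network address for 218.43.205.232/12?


IP:   11011010.00101011.11001101.11101000
Mask: 11111111.11110000.00000000.00000000
AND operation:
Net:  11011010.00100000.00000000.00000000
Network: 218.32.0.0/12


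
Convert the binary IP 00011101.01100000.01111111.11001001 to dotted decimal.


00011101 = 29
01100000 = 96
01111111 = 127
11001001 = 201
IP: 29.96.127.201


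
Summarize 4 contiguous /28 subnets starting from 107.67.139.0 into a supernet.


Original prefix: /28
Number of subnets: 4 = 2^2
New prefix = 28 - 2 = 26
Supernet: 107.67.139.0/26


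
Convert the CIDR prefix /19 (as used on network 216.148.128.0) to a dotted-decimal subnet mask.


/19 means 19 network bits, 13 host bits
Binary: 11111111111111111110000000000000
Mask: 255.255.224.0


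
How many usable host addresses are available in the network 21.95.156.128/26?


Host bits = 32 - 26 = 6
Total addresses = 2^6 = 64
Usable = total - 2 (network and broadcast)
Usable hosts: 62


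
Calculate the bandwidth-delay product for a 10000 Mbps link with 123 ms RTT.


BDP = bandwidth * RTT
= 10000 Mbps * 123 ms
= 10000 * 1e6 * 123 / 1000 bits
= 1230000000 bits
= 153750000 bytes
= 150146.4844 KB
BDP = 1230000000 bits (153750000 bytes)


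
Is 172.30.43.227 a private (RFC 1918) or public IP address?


RFC 1918 private ranges:
  10.0.0.0/8 (10.0.0.0 - 10.255.255.255)
  172.16.0.0/12 (172.16.0.0 - 172.31.255.255)
  192.168.0.0/16 (192.168.0.0 - 192.168.255.255)
Private (in 172.16.0.0/12)


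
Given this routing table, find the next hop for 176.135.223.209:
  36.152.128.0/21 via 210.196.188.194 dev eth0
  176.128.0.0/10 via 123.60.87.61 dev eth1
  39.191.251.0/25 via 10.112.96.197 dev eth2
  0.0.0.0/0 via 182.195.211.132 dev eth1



Longest prefix match for 176.135.223.209:
  /21 36.152.128.0: no
  /10 176.128.0.0: MATCH
  /25 39.191.251.0: no
  /0 0.0.0.0: MATCH
Selected: next-hop 123.60.87.61 via eth1 (matched /10)


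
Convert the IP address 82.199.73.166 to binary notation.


82 = 01010010
199 = 11000111
73 = 01001001
166 = 10100110
Binary: 01010010.11000111.01001001.10100110


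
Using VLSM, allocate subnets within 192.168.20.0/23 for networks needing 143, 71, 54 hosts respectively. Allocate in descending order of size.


143 hosts -> /24 (254 usable): 192.168.20.0/24
71 hosts -> /25 (126 usable): 192.168.21.0/25
54 hosts -> /26 (62 usable): 192.168.21.128/26
Allocation: 192.168.20.0/24 (143 hosts, 254 usable); 192.168.21.0/25 (71 hosts, 126 usable); 192.168.21.128/26 (54 hosts, 62 usable)


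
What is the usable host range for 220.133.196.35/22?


Network: 220.133.196.0
Broadcast: 220.133.199.255
First usable = network + 1
Last usable = broadcast - 1
Range: 220.133.196.1 to 220.133.199.254


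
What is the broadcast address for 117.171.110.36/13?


Network: 117.168.0.0/13
Host bits = 19
Set all host bits to 1:
Broadcast: 117.175.255.255


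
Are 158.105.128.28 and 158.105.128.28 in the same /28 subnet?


Mask: 255.255.255.240
158.105.128.28 AND mask = 158.105.128.16
158.105.128.28 AND mask = 158.105.128.16
Yes, same subnet (158.105.128.16)


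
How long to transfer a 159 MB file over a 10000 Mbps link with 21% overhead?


Effective throughput = 10000 * (1 - 21/100) = 7900 Mbps
File size in Mb = 159 * 8 = 1272 Mb
Time = 1272 / 7900
Time = 0.161 seconds


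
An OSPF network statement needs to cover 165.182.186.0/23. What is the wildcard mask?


Subnet mask: 255.255.254.0
Wildcard = 255.255.255.255 - subnet mask
255 - 255 = 0
255 - 255 = 0
255 - 254 = 1
255 - 0 = 255
Wildcard: 0.0.1.255


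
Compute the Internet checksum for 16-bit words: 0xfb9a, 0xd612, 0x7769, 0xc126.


Sum all words (with carry folding):
+ 0xfb9a = 0xfb9a
+ 0xd612 = 0xd1ad
+ 0x7769 = 0x4917
+ 0xc126 = 0x0a3e
One's complement: ~0x0a3e
Checksum = 0xf5c1


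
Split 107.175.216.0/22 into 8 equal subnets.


New prefix = 22 + 3 = 25
Each subnet has 128 addresses
  107.175.216.0/25
  107.175.216.128/25
  107.175.217.0/25
  107.175.217.128/25
  107.175.218.0/25
  107.175.218.128/25
  107.175.219.0/25
  107.175.219.128/25
Subnets: 107.175.216.0/25, 107.175.216.128/25, 107.175.217.0/25, 107.175.217.128/25, 107.175.218.0/25, 107.175.218.128/25, 107.175.219.0/25, 107.175.219.128/25


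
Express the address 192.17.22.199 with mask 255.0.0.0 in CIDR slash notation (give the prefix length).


Binary: 11111111.00000000.00000000.00000000
Count leading 1s
Prefix: /8


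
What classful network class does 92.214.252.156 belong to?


First octet: 92
Binary: 01011100
0xxxxxxx -> Class A (1-126)
Class A, default mask 255.0.0.0 (/8)


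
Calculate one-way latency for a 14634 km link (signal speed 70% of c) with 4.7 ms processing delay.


Speed = 0.7 * 3e5 km/s = 210000 km/s
Propagation delay = 14634 / 210000 = 0.0697 s = 69.6857 ms
Processing delay = 4.7 ms
Total one-way latency = 74.3857 ms


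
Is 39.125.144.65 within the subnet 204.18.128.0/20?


Subnet network: 204.18.128.0
Test IP AND mask: 39.125.144.0
No, 39.125.144.65 is not in 204.18.128.0/20


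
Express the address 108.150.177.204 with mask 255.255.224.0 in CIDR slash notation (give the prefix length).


Binary: 11111111.11111111.11100000.00000000
Count leading 1s
Prefix: /19


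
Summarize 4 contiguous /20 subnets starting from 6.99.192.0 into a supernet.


Original prefix: /20
Number of subnets: 4 = 2^2
New prefix = 20 - 2 = 18
Supernet: 6.99.192.0/18


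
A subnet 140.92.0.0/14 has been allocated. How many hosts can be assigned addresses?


Host bits = 32 - 14 = 18
Total addresses = 2^18 = 262144
Usable = total - 2 (network and broadcast)
Usable hosts: 262142


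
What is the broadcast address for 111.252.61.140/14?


Network: 111.252.0.0/14
Host bits = 18
Set all host bits to 1:
Broadcast: 111.255.255.255


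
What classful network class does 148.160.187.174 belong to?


First octet: 148
Binary: 10010100
10xxxxxx -> Class B (128-191)
Class B, default mask 255.255.0.0 (/16)


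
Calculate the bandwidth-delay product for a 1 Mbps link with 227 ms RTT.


BDP = bandwidth * RTT
= 1 Mbps * 227 ms
= 1 * 1e6 * 227 / 1000 bits
= 227000 bits
= 28375 bytes
= 27.71 KB
BDP = 227000 bits (28375 bytes)


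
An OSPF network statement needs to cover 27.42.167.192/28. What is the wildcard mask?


Subnet mask: 255.255.255.240
Wildcard = 255.255.255.255 - subnet mask
255 - 255 = 0
255 - 255 = 0
255 - 255 = 0
255 - 240 = 15
Wildcard: 0.0.0.15


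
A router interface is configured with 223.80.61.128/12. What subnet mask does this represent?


/12 means 12 network bits, 20 host bits
Binary: 11111111111100000000000000000000
Mask: 255.240.0.0


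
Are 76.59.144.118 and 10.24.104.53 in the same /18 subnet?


Mask: 255.255.192.0
76.59.144.118 AND mask = 76.59.128.0
10.24.104.53 AND mask = 10.24.64.0
No, different subnets (76.59.128.0 vs 10.24.64.0)


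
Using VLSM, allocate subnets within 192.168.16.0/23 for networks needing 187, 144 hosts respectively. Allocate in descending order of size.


187 hosts -> /24 (254 usable): 192.168.16.0/24
144 hosts -> /24 (254 usable): 192.168.17.0/24
Allocation: 192.168.16.0/24 (187 hosts, 254 usable); 192.168.17.0/24 (144 hosts, 254 usable)


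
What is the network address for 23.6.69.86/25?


IP:   00010111.00000110.01000101.01010110
Mask: 11111111.11111111.11111111.10000000
AND operation:
Net:  00010111.00000110.01000101.00000000
Network: 23.6.69.0/25


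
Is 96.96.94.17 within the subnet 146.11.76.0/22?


Subnet network: 146.11.76.0
Test IP AND mask: 96.96.92.0
No, 96.96.94.17 is not in 146.11.76.0/22


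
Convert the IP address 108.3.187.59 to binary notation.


108 = 01101100
3 = 00000011
187 = 10111011
59 = 00111011
Binary: 01101100.00000011.10111011.00111011


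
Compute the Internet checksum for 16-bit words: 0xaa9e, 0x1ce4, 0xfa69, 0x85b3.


Sum all words (with carry folding):
+ 0xaa9e = 0xaa9e
+ 0x1ce4 = 0xc782
+ 0xfa69 = 0xc1ec
+ 0x85b3 = 0x47a0
One's complement: ~0x47a0
Checksum = 0xb85f


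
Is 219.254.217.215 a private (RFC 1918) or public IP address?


RFC 1918 private ranges:
  10.0.0.0/8 (10.0.0.0 - 10.255.255.255)
  172.16.0.0/12 (172.16.0.0 - 172.31.255.255)
  192.168.0.0/16 (192.168.0.0 - 192.168.255.255)
Public (not in any RFC 1918 range)


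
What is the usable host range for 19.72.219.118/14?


Network: 19.72.0.0
Broadcast: 19.75.255.255
First usable = network + 1
Last usable = broadcast - 1
Range: 19.72.0.1 to 19.75.255.254


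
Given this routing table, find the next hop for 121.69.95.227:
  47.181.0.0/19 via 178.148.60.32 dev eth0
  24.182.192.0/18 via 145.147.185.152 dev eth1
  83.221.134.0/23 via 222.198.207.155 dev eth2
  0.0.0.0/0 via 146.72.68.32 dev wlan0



Longest prefix match for 121.69.95.227:
  /19 47.181.0.0: no
  /18 24.182.192.0: no
  /23 83.221.134.0: no
  /0 0.0.0.0: MATCH
Selected: next-hop 146.72.68.32 via wlan0 (matched /0)


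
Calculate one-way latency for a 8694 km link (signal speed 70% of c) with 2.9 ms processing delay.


Speed = 0.7 * 3e5 km/s = 210000 km/s
Propagation delay = 8694 / 210000 = 0.0414 s = 41.4 ms
Processing delay = 2.9 ms
Total one-way latency = 44.3 ms


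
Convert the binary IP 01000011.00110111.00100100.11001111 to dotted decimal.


01000011 = 67
00110111 = 55
00100100 = 36
11001111 = 207
IP: 67.55.36.207


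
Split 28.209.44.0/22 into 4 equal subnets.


New prefix = 22 + 2 = 24
Each subnet has 256 addresses
  28.209.44.0/24
  28.209.45.0/24
  28.209.46.0/24
  28.209.47.0/24
Subnets: 28.209.44.0/24, 28.209.45.0/24, 28.209.46.0/24, 28.209.47.0/24


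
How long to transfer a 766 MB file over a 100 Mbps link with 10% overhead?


Effective throughput = 100 * (1 - 10/100) = 90 Mbps
File size in Mb = 766 * 8 = 6128 Mb
Time = 6128 / 90
Time = 68.0889 seconds


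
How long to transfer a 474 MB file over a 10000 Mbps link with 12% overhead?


Effective throughput = 10000 * (1 - 12/100) = 8800 Mbps
File size in Mb = 474 * 8 = 3792 Mb
Time = 3792 / 8800
Time = 0.4309 seconds


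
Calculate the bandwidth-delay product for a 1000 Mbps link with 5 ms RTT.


BDP = bandwidth * RTT
= 1000 Mbps * 5 ms
= 1000 * 1e6 * 5 / 1000 bits
= 5000000 bits
= 625000 bytes
= 610.3516 KB
BDP = 5000000 bits (625000 bytes)


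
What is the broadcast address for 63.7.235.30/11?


Network: 63.0.0.0/11
Host bits = 21
Set all host bits to 1:
Broadcast: 63.31.255.255


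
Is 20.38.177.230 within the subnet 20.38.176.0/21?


Subnet network: 20.38.176.0
Test IP AND mask: 20.38.176.0
Yes, 20.38.177.230 is in 20.38.176.0/21


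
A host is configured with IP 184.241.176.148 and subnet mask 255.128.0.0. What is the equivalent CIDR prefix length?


Binary: 11111111.10000000.00000000.00000000
Count leading 1s
Prefix: /9


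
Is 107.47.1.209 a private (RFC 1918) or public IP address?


RFC 1918 private ranges:
  10.0.0.0/8 (10.0.0.0 - 10.255.255.255)
  172.16.0.0/12 (172.16.0.0 - 172.31.255.255)
  192.168.0.0/16 (192.168.0.0 - 192.168.255.255)
Public (not in any RFC 1918 range)


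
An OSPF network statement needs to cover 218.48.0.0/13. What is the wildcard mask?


Subnet mask: 255.248.0.0
Wildcard = 255.255.255.255 - subnet mask
255 - 255 = 0
255 - 248 = 7
255 - 0 = 255
255 - 0 = 255
Wildcard: 0.7.255.255


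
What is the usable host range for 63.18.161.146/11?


Network: 63.0.0.0
Broadcast: 63.31.255.255
First usable = network + 1
Last usable = broadcast - 1
Range: 63.0.0.1 to 63.31.255.254


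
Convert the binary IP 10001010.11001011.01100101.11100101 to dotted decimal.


10001010 = 138
11001011 = 203
01100101 = 101
11100101 = 229
IP: 138.203.101.229


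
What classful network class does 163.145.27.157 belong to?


First octet: 163
Binary: 10100011
10xxxxxx -> Class B (128-191)
Class B, default mask 255.255.0.0 (/16)


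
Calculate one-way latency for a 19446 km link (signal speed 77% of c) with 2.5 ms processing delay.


Speed = 0.77 * 3e5 km/s = 231000 km/s
Propagation delay = 19446 / 231000 = 0.0842 s = 84.1818 ms
Processing delay = 2.5 ms
Total one-way latency = 86.6818 ms


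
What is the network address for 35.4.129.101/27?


IP:   00100011.00000100.10000001.01100101
Mask: 11111111.11111111.11111111.11100000
AND operation:
Net:  00100011.00000100.10000001.01100000
Network: 35.4.129.96/27


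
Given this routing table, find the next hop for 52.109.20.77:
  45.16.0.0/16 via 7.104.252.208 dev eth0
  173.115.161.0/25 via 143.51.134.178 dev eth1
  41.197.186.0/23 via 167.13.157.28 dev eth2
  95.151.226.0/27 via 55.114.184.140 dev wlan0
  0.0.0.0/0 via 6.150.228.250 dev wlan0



Longest prefix match for 52.109.20.77:
  /16 45.16.0.0: no
  /25 173.115.161.0: no
  /23 41.197.186.0: no
  /27 95.151.226.0: no
  /0 0.0.0.0: MATCH
Selected: next-hop 6.150.228.250 via wlan0 (matched /0)


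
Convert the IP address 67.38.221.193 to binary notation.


67 = 01000011
38 = 00100110
221 = 11011101
193 = 11000001
Binary: 01000011.00100110.11011101.11000001


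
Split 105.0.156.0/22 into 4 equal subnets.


New prefix = 22 + 2 = 24
Each subnet has 256 addresses
  105.0.156.0/24
  105.0.157.0/24
  105.0.158.0/24
  105.0.159.0/24
Subnets: 105.0.156.0/24, 105.0.157.0/24, 105.0.158.0/24, 105.0.159.0/24


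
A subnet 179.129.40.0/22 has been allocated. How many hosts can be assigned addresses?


Host bits = 32 - 22 = 10
Total addresses = 2^10 = 1024
Usable = total - 2 (network and broadcast)
Usable hosts: 1022


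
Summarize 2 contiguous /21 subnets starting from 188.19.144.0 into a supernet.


Original prefix: /21
Number of subnets: 2 = 2^1
New prefix = 21 - 1 = 20
Supernet: 188.19.144.0/20


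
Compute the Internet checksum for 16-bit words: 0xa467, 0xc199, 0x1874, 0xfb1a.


Sum all words (with carry folding):
+ 0xa467 = 0xa467
+ 0xc199 = 0x6601
+ 0x1874 = 0x7e75
+ 0xfb1a = 0x7990
One's complement: ~0x7990
Checksum = 0x866f


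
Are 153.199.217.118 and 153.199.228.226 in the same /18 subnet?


Mask: 255.255.192.0
153.199.217.118 AND mask = 153.199.192.0
153.199.228.226 AND mask = 153.199.192.0
Yes, same subnet (153.199.192.0)


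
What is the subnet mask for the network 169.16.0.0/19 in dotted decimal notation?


/19 means 19 network bits, 13 host bits
Binary: 11111111111111111110000000000000
Mask: 255.255.224.0


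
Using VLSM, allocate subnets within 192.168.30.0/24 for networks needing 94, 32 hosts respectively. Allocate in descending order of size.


94 hosts -> /25 (126 usable): 192.168.30.0/25
32 hosts -> /26 (62 usable): 192.168.30.128/26
Allocation: 192.168.30.0/25 (94 hosts, 126 usable); 192.168.30.128/26 (32 hosts, 62 usable)


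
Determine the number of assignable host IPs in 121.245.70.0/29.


Host bits = 32 - 29 = 3
Total addresses = 2^3 = 8
Usable = total - 2 (network and broadcast)
Usable hosts: 6


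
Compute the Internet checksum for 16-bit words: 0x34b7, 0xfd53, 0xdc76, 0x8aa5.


Sum all words (with carry folding):
+ 0x34b7 = 0x34b7
+ 0xfd53 = 0x320b
+ 0xdc76 = 0x0e82
+ 0x8aa5 = 0x9927
One's complement: ~0x9927
Checksum = 0x66d8
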